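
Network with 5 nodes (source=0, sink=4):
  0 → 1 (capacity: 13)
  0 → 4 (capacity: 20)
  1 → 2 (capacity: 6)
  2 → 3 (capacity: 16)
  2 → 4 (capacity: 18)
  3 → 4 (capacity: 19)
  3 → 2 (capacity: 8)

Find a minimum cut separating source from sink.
Min cut value = 26, edges: (0,4), (1,2)

Min cut value: 26
Partition: S = [0, 1], T = [2, 3, 4]
Cut edges: (0,4), (1,2)

By max-flow min-cut theorem, max flow = min cut = 26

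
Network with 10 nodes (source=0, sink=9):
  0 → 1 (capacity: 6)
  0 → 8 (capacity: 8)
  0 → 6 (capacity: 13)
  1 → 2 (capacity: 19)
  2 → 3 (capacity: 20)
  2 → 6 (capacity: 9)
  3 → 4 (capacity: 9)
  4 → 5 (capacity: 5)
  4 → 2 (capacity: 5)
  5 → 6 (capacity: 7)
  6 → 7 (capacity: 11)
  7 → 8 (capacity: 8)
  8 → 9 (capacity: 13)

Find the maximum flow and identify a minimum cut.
Max flow = 13, Min cut edges: (8,9)

Maximum flow: 13
Minimum cut: (8,9)
Partition: S = [0, 1, 2, 3, 4, 5, 6, 7, 8], T = [9]

Max-flow min-cut theorem verified: both equal 13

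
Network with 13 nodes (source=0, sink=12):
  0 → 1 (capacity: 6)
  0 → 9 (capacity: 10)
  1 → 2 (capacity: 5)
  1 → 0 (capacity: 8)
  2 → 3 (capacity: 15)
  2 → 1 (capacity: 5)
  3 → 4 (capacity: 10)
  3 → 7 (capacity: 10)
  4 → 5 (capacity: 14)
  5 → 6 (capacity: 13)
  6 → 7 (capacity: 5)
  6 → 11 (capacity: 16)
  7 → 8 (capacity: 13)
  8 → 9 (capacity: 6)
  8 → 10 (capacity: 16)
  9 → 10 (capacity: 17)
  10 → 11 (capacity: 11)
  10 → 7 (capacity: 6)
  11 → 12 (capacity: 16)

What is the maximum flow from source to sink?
Maximum flow = 15

Max flow: 15

Flow assignment:
  0 → 1: 5/6
  0 → 9: 10/10
  1 → 2: 5/5
  2 → 3: 5/15
  3 → 4: 5/10
  4 → 5: 5/14
  5 → 6: 5/13
  6 → 11: 5/16
  9 → 10: 10/17
  10 → 11: 10/11
  11 → 12: 15/16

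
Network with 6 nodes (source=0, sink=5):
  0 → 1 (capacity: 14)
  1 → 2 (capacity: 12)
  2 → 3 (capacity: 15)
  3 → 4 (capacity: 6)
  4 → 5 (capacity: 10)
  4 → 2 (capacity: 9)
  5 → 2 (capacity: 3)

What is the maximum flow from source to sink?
Maximum flow = 6

Max flow: 6

Flow assignment:
  0 → 1: 6/14
  1 → 2: 6/12
  2 → 3: 6/15
  3 → 4: 6/6
  4 → 5: 6/10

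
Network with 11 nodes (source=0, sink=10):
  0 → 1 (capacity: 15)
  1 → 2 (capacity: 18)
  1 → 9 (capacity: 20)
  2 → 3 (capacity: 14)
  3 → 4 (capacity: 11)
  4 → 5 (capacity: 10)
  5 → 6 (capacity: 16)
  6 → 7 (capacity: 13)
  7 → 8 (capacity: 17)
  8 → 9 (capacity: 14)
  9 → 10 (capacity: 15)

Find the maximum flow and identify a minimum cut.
Max flow = 15, Min cut edges: (9,10)

Maximum flow: 15
Minimum cut: (9,10)
Partition: S = [0, 1, 2, 3, 4, 5, 6, 7, 8, 9], T = [10]

Max-flow min-cut theorem verified: both equal 15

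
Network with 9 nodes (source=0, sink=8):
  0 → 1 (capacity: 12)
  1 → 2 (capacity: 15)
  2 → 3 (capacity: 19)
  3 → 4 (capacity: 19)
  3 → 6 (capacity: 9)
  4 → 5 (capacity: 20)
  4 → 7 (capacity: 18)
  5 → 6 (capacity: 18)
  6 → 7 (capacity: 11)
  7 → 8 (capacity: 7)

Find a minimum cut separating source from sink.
Min cut value = 7, edges: (7,8)

Min cut value: 7
Partition: S = [0, 1, 2, 3, 4, 5, 6, 7], T = [8]
Cut edges: (7,8)

By max-flow min-cut theorem, max flow = min cut = 7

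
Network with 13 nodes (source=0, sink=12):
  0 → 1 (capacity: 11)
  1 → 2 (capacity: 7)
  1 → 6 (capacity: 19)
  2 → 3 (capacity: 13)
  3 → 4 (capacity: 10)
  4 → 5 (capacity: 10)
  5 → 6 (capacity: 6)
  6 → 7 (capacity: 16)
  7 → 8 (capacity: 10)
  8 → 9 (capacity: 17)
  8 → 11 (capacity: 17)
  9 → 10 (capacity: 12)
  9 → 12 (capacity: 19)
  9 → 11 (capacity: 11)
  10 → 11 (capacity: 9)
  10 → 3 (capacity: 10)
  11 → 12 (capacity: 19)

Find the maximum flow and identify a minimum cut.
Max flow = 10, Min cut edges: (7,8)

Maximum flow: 10
Minimum cut: (7,8)
Partition: S = [0, 1, 2, 3, 4, 5, 6, 7], T = [8, 9, 10, 11, 12]

Max-flow min-cut theorem verified: both equal 10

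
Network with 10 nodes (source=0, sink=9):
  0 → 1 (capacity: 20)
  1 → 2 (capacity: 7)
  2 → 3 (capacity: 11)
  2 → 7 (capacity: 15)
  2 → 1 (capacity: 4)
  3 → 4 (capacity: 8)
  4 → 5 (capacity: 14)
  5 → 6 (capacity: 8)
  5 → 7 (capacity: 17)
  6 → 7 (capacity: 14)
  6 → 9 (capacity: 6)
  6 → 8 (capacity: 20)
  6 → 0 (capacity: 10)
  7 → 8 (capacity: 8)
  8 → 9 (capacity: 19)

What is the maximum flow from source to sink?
Maximum flow = 7

Max flow: 7

Flow assignment:
  0 → 1: 7/20
  1 → 2: 7/7
  2 → 7: 7/15
  7 → 8: 7/8
  8 → 9: 7/19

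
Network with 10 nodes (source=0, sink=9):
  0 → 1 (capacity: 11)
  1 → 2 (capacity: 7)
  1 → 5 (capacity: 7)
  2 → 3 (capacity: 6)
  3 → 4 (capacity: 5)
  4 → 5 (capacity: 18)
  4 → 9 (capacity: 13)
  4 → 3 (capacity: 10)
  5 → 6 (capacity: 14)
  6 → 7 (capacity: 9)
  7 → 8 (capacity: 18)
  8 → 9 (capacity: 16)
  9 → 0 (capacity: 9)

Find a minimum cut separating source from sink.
Min cut value = 11, edges: (0,1)

Min cut value: 11
Partition: S = [0], T = [1, 2, 3, 4, 5, 6, 7, 8, 9]
Cut edges: (0,1)

By max-flow min-cut theorem, max flow = min cut = 11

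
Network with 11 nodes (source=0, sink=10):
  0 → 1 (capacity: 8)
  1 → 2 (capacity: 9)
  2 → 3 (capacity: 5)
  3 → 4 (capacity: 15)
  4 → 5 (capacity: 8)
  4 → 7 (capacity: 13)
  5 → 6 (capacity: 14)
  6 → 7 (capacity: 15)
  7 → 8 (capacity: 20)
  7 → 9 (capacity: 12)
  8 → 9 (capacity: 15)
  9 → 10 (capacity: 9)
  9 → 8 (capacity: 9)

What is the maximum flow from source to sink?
Maximum flow = 5

Max flow: 5

Flow assignment:
  0 → 1: 5/8
  1 → 2: 5/9
  2 → 3: 5/5
  3 → 4: 5/15
  4 → 7: 5/13
  7 → 9: 5/12
  9 → 10: 5/9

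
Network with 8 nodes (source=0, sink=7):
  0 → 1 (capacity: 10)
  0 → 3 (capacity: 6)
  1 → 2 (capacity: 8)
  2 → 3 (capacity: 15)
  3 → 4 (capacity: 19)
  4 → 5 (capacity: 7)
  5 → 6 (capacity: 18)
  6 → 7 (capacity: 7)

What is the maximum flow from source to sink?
Maximum flow = 7

Max flow: 7

Flow assignment:
  0 → 1: 7/10
  1 → 2: 7/8
  2 → 3: 7/15
  3 → 4: 7/19
  4 → 5: 7/7
  5 → 6: 7/18
  6 → 7: 7/7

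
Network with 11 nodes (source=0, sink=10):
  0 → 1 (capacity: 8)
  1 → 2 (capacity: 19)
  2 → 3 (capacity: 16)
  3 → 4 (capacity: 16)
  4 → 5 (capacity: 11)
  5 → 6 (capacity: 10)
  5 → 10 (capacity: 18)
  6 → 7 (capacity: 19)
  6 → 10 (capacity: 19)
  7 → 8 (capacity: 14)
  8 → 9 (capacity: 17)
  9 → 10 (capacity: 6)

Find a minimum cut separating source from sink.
Min cut value = 8, edges: (0,1)

Min cut value: 8
Partition: S = [0], T = [1, 2, 3, 4, 5, 6, 7, 8, 9, 10]
Cut edges: (0,1)

By max-flow min-cut theorem, max flow = min cut = 8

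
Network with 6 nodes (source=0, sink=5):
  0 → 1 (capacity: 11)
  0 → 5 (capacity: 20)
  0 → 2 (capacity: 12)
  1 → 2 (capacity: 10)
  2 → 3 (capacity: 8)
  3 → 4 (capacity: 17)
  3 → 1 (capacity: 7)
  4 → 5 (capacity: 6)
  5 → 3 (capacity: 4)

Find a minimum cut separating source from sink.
Min cut value = 26, edges: (0,5), (4,5)

Min cut value: 26
Partition: S = [0, 1, 2, 3, 4], T = [5]
Cut edges: (0,5), (4,5)

By max-flow min-cut theorem, max flow = min cut = 26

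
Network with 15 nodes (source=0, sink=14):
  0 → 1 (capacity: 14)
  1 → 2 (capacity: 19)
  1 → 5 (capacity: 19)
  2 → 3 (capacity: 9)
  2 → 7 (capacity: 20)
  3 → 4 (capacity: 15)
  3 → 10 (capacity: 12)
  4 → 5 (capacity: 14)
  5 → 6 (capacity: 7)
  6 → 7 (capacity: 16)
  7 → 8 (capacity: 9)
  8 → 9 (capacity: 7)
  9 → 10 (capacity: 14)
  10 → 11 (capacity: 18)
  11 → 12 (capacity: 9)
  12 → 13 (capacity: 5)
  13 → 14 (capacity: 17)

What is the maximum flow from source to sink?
Maximum flow = 5

Max flow: 5

Flow assignment:
  0 → 1: 5/14
  1 → 2: 5/19
  2 → 7: 5/20
  7 → 8: 5/9
  8 → 9: 5/7
  9 → 10: 5/14
  10 → 11: 5/18
  11 → 12: 5/9
  12 → 13: 5/5
  13 → 14: 5/17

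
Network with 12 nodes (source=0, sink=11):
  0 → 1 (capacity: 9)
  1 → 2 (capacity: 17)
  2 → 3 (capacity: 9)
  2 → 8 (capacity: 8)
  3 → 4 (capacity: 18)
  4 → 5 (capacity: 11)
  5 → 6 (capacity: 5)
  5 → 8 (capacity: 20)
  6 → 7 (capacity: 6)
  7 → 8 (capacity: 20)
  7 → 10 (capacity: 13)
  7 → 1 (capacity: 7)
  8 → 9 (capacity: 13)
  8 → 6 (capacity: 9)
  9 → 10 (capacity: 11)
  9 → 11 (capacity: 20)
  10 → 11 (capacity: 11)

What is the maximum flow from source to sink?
Maximum flow = 9

Max flow: 9

Flow assignment:
  0 → 1: 9/9
  1 → 2: 9/17
  2 → 3: 1/9
  2 → 8: 8/8
  3 → 4: 1/18
  4 → 5: 1/11
  5 → 8: 1/20
  8 → 9: 9/13
  9 → 11: 9/20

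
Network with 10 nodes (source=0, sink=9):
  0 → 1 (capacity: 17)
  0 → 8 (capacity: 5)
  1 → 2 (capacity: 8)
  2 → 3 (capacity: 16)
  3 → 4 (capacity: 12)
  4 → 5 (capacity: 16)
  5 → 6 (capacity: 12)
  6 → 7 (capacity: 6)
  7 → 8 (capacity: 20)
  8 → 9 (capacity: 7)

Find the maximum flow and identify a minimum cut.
Max flow = 7, Min cut edges: (8,9)

Maximum flow: 7
Minimum cut: (8,9)
Partition: S = [0, 1, 2, 3, 4, 5, 6, 7, 8], T = [9]

Max-flow min-cut theorem verified: both equal 7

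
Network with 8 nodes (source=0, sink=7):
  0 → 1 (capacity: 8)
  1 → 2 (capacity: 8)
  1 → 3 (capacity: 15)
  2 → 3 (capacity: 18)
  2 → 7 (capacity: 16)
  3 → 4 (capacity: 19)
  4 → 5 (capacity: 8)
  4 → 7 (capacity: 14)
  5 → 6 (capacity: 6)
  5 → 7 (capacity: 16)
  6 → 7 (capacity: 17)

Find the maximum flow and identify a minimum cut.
Max flow = 8, Min cut edges: (0,1)

Maximum flow: 8
Minimum cut: (0,1)
Partition: S = [0], T = [1, 2, 3, 4, 5, 6, 7]

Max-flow min-cut theorem verified: both equal 8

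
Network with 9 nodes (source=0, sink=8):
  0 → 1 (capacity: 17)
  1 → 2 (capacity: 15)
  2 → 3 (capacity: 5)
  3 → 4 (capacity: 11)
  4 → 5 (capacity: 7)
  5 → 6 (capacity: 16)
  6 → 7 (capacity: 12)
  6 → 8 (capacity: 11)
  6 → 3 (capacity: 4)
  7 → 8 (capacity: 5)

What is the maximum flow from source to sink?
Maximum flow = 5

Max flow: 5

Flow assignment:
  0 → 1: 5/17
  1 → 2: 5/15
  2 → 3: 5/5
  3 → 4: 5/11
  4 → 5: 5/7
  5 → 6: 5/16
  6 → 8: 5/11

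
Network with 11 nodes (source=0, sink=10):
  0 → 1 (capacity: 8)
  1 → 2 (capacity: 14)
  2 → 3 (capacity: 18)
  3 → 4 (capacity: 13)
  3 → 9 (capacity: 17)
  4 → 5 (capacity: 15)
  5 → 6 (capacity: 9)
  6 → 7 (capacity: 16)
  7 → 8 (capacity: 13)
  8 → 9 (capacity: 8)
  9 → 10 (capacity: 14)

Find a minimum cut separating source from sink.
Min cut value = 8, edges: (0,1)

Min cut value: 8
Partition: S = [0], T = [1, 2, 3, 4, 5, 6, 7, 8, 9, 10]
Cut edges: (0,1)

By max-flow min-cut theorem, max flow = min cut = 8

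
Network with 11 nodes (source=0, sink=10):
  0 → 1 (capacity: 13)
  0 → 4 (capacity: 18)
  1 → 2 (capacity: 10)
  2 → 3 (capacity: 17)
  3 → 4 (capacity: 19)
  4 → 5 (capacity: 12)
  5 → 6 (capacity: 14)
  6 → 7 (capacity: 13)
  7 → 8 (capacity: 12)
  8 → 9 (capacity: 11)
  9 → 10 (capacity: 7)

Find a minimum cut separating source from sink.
Min cut value = 7, edges: (9,10)

Min cut value: 7
Partition: S = [0, 1, 2, 3, 4, 5, 6, 7, 8, 9], T = [10]
Cut edges: (9,10)

By max-flow min-cut theorem, max flow = min cut = 7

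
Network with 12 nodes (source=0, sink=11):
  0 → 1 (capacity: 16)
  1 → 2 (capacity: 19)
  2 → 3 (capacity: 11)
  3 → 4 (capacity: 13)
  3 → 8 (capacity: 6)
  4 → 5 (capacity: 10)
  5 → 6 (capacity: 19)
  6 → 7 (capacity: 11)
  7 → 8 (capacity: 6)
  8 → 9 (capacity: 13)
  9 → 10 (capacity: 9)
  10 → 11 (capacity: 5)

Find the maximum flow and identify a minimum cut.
Max flow = 5, Min cut edges: (10,11)

Maximum flow: 5
Minimum cut: (10,11)
Partition: S = [0, 1, 2, 3, 4, 5, 6, 7, 8, 9, 10], T = [11]

Max-flow min-cut theorem verified: both equal 5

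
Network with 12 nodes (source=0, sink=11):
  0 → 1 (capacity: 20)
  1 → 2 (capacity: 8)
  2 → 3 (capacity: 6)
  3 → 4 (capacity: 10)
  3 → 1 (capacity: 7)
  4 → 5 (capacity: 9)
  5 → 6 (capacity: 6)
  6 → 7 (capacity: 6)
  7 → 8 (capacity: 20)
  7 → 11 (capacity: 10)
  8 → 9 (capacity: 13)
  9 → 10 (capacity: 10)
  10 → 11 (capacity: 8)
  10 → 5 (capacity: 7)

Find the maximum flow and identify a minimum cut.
Max flow = 6, Min cut edges: (6,7)

Maximum flow: 6
Minimum cut: (6,7)
Partition: S = [0, 1, 2, 3, 4, 5, 6], T = [7, 8, 9, 10, 11]

Max-flow min-cut theorem verified: both equal 6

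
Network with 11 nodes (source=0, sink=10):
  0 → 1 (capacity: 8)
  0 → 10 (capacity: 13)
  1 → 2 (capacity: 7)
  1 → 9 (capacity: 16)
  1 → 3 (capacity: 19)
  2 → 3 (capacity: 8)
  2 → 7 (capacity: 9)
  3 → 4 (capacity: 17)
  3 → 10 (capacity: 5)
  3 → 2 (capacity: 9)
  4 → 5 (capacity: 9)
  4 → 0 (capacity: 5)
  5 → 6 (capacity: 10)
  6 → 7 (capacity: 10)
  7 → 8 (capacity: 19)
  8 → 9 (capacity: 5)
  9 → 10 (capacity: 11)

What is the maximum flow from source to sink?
Maximum flow = 21

Max flow: 21

Flow assignment:
  0 → 1: 8/8
  0 → 10: 13/13
  1 → 9: 8/16
  9 → 10: 8/11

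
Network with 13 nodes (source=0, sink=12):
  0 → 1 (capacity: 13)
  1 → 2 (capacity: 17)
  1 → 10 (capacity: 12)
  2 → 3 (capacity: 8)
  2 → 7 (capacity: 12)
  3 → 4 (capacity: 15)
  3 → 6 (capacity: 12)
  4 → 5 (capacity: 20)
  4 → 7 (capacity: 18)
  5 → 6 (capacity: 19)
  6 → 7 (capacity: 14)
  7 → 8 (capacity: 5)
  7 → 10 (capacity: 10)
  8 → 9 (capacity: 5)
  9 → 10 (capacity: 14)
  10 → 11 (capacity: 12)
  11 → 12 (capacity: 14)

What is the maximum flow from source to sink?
Maximum flow = 12

Max flow: 12

Flow assignment:
  0 → 1: 12/13
  1 → 2: 1/17
  1 → 10: 11/12
  2 → 7: 1/12
  7 → 10: 1/10
  10 → 11: 12/12
  11 → 12: 12/14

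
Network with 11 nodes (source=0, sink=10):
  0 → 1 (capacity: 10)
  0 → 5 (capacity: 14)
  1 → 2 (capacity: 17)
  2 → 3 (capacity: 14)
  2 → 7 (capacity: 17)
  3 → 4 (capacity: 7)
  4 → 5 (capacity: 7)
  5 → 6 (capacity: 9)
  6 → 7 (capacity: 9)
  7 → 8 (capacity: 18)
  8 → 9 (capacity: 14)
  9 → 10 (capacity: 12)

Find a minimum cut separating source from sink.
Min cut value = 12, edges: (9,10)

Min cut value: 12
Partition: S = [0, 1, 2, 3, 4, 5, 6, 7, 8, 9], T = [10]
Cut edges: (9,10)

By max-flow min-cut theorem, max flow = min cut = 12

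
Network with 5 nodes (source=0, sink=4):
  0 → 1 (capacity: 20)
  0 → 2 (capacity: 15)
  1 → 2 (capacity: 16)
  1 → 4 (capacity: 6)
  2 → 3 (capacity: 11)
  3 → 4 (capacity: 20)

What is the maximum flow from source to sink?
Maximum flow = 17

Max flow: 17

Flow assignment:
  0 → 1: 6/20
  0 → 2: 11/15
  1 → 4: 6/6
  2 → 3: 11/11
  3 → 4: 11/20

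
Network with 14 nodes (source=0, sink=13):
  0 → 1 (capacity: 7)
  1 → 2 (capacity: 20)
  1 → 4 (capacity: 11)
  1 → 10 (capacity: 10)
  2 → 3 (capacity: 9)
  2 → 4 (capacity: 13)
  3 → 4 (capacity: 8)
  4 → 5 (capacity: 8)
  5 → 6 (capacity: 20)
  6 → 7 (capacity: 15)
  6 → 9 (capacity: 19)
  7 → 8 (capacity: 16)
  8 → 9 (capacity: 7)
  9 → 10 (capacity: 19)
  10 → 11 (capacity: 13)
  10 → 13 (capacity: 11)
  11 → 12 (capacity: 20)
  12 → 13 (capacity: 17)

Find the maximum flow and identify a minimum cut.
Max flow = 7, Min cut edges: (0,1)

Maximum flow: 7
Minimum cut: (0,1)
Partition: S = [0], T = [1, 2, 3, 4, 5, 6, 7, 8, 9, 10, 11, 12, 13]

Max-flow min-cut theorem verified: both equal 7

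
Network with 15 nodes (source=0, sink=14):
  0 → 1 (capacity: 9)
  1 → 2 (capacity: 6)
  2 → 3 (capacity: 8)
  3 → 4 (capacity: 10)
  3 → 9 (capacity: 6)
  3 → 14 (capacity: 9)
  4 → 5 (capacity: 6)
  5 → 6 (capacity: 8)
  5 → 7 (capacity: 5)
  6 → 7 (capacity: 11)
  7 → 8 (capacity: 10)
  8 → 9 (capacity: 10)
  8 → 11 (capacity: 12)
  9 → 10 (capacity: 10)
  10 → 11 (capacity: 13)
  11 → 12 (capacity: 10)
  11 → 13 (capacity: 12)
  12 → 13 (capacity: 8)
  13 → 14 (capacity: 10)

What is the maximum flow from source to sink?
Maximum flow = 6

Max flow: 6

Flow assignment:
  0 → 1: 6/9
  1 → 2: 6/6
  2 → 3: 6/8
  3 → 14: 6/9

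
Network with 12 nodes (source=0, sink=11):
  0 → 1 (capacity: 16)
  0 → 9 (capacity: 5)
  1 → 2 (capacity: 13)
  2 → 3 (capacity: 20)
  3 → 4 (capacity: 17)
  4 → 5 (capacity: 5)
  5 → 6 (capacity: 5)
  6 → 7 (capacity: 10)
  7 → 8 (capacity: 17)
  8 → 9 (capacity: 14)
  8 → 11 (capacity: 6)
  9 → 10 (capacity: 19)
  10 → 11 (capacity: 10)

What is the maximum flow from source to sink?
Maximum flow = 10

Max flow: 10

Flow assignment:
  0 → 1: 5/16
  0 → 9: 5/5
  1 → 2: 5/13
  2 → 3: 5/20
  3 → 4: 5/17
  4 → 5: 5/5
  5 → 6: 5/5
  6 → 7: 5/10
  7 → 8: 5/17
  8 → 11: 5/6
  9 → 10: 5/19
  10 → 11: 5/10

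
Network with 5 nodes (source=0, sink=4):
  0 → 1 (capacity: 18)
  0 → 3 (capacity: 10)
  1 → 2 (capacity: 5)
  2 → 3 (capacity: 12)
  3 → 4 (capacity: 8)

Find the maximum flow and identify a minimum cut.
Max flow = 8, Min cut edges: (3,4)

Maximum flow: 8
Minimum cut: (3,4)
Partition: S = [0, 1, 2, 3], T = [4]

Max-flow min-cut theorem verified: both equal 8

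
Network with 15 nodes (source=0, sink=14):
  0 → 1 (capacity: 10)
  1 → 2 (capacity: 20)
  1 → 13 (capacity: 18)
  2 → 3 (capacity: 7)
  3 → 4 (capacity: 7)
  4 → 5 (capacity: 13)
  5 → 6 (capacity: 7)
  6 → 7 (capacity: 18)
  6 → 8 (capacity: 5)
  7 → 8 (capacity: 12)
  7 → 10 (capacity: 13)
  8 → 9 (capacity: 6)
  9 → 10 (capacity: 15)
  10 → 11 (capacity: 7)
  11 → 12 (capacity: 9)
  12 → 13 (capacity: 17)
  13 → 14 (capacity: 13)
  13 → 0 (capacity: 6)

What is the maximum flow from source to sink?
Maximum flow = 10

Max flow: 10

Flow assignment:
  0 → 1: 10/10
  1 → 13: 10/18
  13 → 14: 10/13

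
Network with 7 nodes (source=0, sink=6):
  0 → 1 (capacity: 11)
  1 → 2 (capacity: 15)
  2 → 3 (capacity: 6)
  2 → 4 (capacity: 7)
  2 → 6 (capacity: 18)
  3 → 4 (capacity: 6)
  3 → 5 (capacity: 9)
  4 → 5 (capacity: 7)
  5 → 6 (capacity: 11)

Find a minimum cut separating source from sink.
Min cut value = 11, edges: (0,1)

Min cut value: 11
Partition: S = [0], T = [1, 2, 3, 4, 5, 6]
Cut edges: (0,1)

By max-flow min-cut theorem, max flow = min cut = 11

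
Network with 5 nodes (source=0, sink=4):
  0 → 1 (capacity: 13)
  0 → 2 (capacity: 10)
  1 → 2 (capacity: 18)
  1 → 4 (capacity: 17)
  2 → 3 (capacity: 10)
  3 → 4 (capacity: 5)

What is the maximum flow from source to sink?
Maximum flow = 18

Max flow: 18

Flow assignment:
  0 → 1: 13/13
  0 → 2: 5/10
  1 → 4: 13/17
  2 → 3: 5/10
  3 → 4: 5/5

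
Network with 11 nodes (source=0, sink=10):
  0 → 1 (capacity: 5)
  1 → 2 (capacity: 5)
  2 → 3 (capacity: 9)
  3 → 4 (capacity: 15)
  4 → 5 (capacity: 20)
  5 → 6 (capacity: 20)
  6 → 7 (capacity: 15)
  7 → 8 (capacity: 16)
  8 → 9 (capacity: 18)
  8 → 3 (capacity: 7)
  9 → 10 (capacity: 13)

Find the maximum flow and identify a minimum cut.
Max flow = 5, Min cut edges: (1,2)

Maximum flow: 5
Minimum cut: (1,2)
Partition: S = [0, 1], T = [2, 3, 4, 5, 6, 7, 8, 9, 10]

Max-flow min-cut theorem verified: both equal 5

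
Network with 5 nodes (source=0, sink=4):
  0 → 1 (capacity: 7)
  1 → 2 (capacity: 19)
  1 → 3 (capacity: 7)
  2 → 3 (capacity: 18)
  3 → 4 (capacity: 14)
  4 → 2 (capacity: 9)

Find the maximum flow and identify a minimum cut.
Max flow = 7, Min cut edges: (0,1)

Maximum flow: 7
Minimum cut: (0,1)
Partition: S = [0], T = [1, 2, 3, 4]

Max-flow min-cut theorem verified: both equal 7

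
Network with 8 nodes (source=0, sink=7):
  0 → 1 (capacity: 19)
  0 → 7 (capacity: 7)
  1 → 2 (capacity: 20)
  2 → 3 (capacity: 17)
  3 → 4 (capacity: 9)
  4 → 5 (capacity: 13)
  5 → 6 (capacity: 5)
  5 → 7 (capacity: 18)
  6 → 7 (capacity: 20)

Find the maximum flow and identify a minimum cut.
Max flow = 16, Min cut edges: (0,7), (3,4)

Maximum flow: 16
Minimum cut: (0,7), (3,4)
Partition: S = [0, 1, 2, 3], T = [4, 5, 6, 7]

Max-flow min-cut theorem verified: both equal 16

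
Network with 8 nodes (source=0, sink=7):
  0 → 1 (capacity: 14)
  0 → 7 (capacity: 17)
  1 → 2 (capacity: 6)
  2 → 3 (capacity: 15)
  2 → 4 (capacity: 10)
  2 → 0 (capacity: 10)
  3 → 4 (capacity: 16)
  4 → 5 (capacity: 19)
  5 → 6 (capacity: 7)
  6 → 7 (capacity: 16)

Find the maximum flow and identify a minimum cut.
Max flow = 23, Min cut edges: (0,7), (1,2)

Maximum flow: 23
Minimum cut: (0,7), (1,2)
Partition: S = [0, 1], T = [2, 3, 4, 5, 6, 7]

Max-flow min-cut theorem verified: both equal 23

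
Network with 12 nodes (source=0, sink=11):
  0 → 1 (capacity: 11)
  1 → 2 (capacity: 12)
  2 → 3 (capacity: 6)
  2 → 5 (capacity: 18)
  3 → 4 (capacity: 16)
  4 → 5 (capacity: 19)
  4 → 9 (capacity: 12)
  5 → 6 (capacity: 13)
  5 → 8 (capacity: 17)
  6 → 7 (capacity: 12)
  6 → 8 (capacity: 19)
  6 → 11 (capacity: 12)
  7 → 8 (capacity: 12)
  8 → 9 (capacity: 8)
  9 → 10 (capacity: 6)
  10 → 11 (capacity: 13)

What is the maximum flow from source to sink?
Maximum flow = 11

Max flow: 11

Flow assignment:
  0 → 1: 11/11
  1 → 2: 11/12
  2 → 5: 11/18
  5 → 6: 11/13
  6 → 11: 11/12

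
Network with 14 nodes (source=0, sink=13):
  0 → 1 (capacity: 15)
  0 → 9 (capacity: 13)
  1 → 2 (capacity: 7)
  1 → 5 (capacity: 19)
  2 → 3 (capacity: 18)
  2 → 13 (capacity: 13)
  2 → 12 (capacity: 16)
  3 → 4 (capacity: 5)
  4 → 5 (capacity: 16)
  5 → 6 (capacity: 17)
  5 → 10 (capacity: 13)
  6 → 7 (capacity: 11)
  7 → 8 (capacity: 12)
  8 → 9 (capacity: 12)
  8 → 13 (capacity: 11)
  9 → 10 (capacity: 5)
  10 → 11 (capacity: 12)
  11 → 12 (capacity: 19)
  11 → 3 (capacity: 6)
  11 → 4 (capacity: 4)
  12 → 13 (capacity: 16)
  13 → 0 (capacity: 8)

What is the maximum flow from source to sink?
Maximum flow = 20

Max flow: 20

Flow assignment:
  0 → 1: 15/15
  0 → 9: 5/13
  1 → 2: 7/7
  1 → 5: 8/19
  2 → 13: 7/13
  5 → 6: 8/17
  6 → 7: 8/11
  7 → 8: 8/12
  8 → 13: 8/11
  9 → 10: 5/5
  10 → 11: 5/12
  11 → 12: 5/19
  12 → 13: 5/16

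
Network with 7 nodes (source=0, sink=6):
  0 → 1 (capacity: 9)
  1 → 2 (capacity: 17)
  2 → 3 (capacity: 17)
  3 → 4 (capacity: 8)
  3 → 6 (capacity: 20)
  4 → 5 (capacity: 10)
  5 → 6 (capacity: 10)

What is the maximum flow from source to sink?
Maximum flow = 9

Max flow: 9

Flow assignment:
  0 → 1: 9/9
  1 → 2: 9/17
  2 → 3: 9/17
  3 → 6: 9/20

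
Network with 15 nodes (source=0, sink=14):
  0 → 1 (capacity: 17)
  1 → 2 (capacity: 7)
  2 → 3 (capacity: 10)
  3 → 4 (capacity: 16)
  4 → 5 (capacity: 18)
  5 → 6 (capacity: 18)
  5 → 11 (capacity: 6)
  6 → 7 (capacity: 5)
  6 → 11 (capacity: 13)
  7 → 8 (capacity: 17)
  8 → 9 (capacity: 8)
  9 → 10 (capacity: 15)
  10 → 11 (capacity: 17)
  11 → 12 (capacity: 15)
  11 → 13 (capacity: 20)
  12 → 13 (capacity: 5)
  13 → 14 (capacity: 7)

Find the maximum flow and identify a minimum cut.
Max flow = 7, Min cut edges: (13,14)

Maximum flow: 7
Minimum cut: (13,14)
Partition: S = [0, 1, 2, 3, 4, 5, 6, 7, 8, 9, 10, 11, 12, 13], T = [14]

Max-flow min-cut theorem verified: both equal 7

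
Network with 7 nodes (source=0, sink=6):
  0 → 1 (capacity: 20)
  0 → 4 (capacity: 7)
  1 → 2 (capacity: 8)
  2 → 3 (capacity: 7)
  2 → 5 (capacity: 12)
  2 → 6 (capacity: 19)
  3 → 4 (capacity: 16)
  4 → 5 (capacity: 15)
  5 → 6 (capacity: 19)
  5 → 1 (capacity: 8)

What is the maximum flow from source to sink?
Maximum flow = 15

Max flow: 15

Flow assignment:
  0 → 1: 8/20
  0 → 4: 7/7
  1 → 2: 8/8
  2 → 6: 8/19
  4 → 5: 7/15
  5 → 6: 7/19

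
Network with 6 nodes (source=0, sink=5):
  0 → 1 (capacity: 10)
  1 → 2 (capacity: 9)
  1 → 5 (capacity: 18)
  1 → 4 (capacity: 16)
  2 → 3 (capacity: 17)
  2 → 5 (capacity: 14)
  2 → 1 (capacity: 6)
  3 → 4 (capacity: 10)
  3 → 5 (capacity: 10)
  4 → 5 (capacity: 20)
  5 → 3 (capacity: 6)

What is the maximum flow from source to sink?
Maximum flow = 10

Max flow: 10

Flow assignment:
  0 → 1: 10/10
  1 → 5: 10/18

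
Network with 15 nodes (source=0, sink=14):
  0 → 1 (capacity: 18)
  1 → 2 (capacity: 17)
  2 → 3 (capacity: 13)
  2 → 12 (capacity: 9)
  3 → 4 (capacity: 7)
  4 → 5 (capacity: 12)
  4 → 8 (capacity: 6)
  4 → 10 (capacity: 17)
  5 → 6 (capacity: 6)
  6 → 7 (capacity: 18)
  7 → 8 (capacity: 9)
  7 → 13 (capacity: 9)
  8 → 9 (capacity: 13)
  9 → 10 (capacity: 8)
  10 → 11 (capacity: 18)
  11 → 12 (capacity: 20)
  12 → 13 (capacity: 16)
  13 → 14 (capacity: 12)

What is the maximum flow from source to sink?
Maximum flow = 12

Max flow: 12

Flow assignment:
  0 → 1: 12/18
  1 → 2: 12/17
  2 → 3: 7/13
  2 → 12: 5/9
  3 → 4: 7/7
  4 → 5: 6/12
  4 → 10: 1/17
  5 → 6: 6/6
  6 → 7: 6/18
  7 → 13: 6/9
  10 → 11: 1/18
  11 → 12: 1/20
  12 → 13: 6/16
  13 → 14: 12/12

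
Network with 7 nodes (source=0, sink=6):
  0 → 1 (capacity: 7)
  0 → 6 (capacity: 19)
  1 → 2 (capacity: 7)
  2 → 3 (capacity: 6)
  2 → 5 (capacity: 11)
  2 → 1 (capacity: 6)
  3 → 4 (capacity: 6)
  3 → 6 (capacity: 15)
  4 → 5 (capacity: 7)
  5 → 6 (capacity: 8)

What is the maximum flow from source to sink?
Maximum flow = 26

Max flow: 26

Flow assignment:
  0 → 1: 7/7
  0 → 6: 19/19
  1 → 2: 7/7
  2 → 3: 6/6
  2 → 5: 1/11
  3 → 6: 6/15
  5 → 6: 1/8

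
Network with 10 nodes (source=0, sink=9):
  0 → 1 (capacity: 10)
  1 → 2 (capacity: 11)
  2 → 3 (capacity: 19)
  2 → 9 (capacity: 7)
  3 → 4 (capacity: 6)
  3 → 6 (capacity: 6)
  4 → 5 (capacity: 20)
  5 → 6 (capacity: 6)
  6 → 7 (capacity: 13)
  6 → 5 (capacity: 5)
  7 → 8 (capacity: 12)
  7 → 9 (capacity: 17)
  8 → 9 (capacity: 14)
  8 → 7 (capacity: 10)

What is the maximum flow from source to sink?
Maximum flow = 10

Max flow: 10

Flow assignment:
  0 → 1: 10/10
  1 → 2: 10/11
  2 → 3: 3/19
  2 → 9: 7/7
  3 → 6: 3/6
  6 → 7: 3/13
  7 → 9: 3/17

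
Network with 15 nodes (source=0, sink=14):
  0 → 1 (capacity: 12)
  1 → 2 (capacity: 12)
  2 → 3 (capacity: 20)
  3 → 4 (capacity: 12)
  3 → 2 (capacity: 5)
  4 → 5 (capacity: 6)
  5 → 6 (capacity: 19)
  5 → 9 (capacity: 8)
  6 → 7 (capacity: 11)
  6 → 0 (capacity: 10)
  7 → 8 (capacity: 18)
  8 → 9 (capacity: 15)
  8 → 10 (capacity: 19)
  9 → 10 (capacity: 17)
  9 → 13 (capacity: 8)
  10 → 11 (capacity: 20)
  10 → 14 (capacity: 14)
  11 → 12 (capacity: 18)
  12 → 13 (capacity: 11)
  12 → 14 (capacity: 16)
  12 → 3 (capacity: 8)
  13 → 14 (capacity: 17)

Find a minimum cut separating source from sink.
Min cut value = 6, edges: (4,5)

Min cut value: 6
Partition: S = [0, 1, 2, 3, 4], T = [5, 6, 7, 8, 9, 10, 11, 12, 13, 14]
Cut edges: (4,5)

By max-flow min-cut theorem, max flow = min cut = 6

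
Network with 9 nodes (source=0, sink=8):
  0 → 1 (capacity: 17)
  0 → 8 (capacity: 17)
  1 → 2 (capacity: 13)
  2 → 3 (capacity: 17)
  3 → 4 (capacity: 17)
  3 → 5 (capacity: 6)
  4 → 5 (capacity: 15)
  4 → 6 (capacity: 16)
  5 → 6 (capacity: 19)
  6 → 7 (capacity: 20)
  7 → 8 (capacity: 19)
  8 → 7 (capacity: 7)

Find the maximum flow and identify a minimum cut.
Max flow = 30, Min cut edges: (0,8), (1,2)

Maximum flow: 30
Minimum cut: (0,8), (1,2)
Partition: S = [0, 1], T = [2, 3, 4, 5, 6, 7, 8]

Max-flow min-cut theorem verified: both equal 30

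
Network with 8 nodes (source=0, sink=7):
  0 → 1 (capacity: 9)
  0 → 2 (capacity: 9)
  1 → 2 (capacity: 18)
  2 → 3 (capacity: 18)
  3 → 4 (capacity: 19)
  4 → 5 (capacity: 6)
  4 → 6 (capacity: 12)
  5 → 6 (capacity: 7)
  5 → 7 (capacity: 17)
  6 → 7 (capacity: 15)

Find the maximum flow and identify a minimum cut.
Max flow = 18, Min cut edges: (4,5), (4,6)

Maximum flow: 18
Minimum cut: (4,5), (4,6)
Partition: S = [0, 1, 2, 3, 4], T = [5, 6, 7]

Max-flow min-cut theorem verified: both equal 18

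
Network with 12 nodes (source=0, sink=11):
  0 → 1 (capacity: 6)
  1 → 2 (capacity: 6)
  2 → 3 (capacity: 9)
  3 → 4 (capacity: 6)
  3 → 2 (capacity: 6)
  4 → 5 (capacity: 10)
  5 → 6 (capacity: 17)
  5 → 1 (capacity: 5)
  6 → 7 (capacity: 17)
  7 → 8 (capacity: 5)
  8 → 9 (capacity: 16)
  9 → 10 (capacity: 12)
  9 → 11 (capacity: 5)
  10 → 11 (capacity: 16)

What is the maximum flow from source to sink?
Maximum flow = 5

Max flow: 5

Flow assignment:
  0 → 1: 5/6
  1 → 2: 6/6
  2 → 3: 6/9
  3 → 4: 6/6
  4 → 5: 6/10
  5 → 6: 5/17
  5 → 1: 1/5
  6 → 7: 5/17
  7 → 8: 5/5
  8 → 9: 5/16
  9 → 11: 5/5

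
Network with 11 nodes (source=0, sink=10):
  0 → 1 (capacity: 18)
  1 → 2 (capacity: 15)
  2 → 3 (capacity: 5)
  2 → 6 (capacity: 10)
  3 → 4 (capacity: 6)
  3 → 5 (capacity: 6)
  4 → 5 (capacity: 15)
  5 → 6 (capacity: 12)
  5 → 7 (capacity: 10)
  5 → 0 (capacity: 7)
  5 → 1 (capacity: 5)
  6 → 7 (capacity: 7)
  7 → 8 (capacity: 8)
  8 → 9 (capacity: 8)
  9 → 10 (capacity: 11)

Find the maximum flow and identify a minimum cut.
Max flow = 8, Min cut edges: (8,9)

Maximum flow: 8
Minimum cut: (8,9)
Partition: S = [0, 1, 2, 3, 4, 5, 6, 7, 8], T = [9, 10]

Max-flow min-cut theorem verified: both equal 8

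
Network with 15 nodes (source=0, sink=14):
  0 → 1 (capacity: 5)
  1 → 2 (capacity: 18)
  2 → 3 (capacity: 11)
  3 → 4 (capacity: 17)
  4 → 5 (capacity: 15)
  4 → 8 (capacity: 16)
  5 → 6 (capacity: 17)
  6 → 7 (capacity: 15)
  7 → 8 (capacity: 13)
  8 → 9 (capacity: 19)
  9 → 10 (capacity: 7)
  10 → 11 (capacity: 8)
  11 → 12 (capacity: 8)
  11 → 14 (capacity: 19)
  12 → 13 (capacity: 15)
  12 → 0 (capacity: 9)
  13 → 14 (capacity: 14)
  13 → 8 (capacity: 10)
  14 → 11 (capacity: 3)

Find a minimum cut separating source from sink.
Min cut value = 5, edges: (0,1)

Min cut value: 5
Partition: S = [0], T = [1, 2, 3, 4, 5, 6, 7, 8, 9, 10, 11, 12, 13, 14]
Cut edges: (0,1)

By max-flow min-cut theorem, max flow = min cut = 5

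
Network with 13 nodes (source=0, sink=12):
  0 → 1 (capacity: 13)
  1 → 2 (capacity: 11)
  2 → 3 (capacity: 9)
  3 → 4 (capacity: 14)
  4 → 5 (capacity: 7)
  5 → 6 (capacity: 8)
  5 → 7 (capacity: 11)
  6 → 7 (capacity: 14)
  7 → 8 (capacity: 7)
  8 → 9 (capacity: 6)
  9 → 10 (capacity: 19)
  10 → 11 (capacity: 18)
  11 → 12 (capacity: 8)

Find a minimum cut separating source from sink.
Min cut value = 6, edges: (8,9)

Min cut value: 6
Partition: S = [0, 1, 2, 3, 4, 5, 6, 7, 8], T = [9, 10, 11, 12]
Cut edges: (8,9)

By max-flow min-cut theorem, max flow = min cut = 6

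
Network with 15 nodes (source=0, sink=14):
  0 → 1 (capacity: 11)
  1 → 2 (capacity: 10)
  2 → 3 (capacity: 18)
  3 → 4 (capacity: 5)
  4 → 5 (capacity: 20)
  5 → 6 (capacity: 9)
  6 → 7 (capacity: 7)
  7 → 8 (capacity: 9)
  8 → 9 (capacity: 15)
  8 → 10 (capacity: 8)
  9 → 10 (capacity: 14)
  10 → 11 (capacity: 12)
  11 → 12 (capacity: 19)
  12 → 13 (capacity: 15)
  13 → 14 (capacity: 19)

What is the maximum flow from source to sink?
Maximum flow = 5

Max flow: 5

Flow assignment:
  0 → 1: 5/11
  1 → 2: 5/10
  2 → 3: 5/18
  3 → 4: 5/5
  4 → 5: 5/20
  5 → 6: 5/9
  6 → 7: 5/7
  7 → 8: 5/9
  8 → 10: 5/8
  10 → 11: 5/12
  11 → 12: 5/19
  12 → 13: 5/15
  13 → 14: 5/19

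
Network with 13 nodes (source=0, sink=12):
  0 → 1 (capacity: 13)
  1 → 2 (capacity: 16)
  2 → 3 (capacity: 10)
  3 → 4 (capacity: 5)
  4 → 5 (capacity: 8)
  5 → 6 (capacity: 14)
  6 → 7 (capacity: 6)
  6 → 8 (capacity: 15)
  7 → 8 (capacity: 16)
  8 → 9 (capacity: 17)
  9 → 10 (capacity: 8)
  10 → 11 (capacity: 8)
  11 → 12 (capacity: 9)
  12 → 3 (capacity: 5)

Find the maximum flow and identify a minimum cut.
Max flow = 5, Min cut edges: (3,4)

Maximum flow: 5
Minimum cut: (3,4)
Partition: S = [0, 1, 2, 3], T = [4, 5, 6, 7, 8, 9, 10, 11, 12]

Max-flow min-cut theorem verified: both equal 5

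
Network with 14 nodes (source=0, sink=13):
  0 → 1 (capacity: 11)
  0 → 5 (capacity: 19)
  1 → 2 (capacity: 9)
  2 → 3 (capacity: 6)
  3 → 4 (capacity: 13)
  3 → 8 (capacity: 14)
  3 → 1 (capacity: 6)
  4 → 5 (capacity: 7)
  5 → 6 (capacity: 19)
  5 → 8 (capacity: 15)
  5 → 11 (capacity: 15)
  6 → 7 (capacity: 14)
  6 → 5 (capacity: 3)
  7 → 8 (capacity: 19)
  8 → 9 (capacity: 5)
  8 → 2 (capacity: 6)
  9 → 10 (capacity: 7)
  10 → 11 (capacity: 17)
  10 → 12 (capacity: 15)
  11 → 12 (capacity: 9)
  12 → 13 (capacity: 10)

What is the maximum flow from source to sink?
Maximum flow = 10

Max flow: 10

Flow assignment:
  0 → 1: 6/11
  0 → 5: 4/19
  1 → 2: 6/9
  2 → 3: 6/6
  3 → 4: 1/13
  3 → 8: 5/14
  4 → 5: 1/7
  5 → 11: 5/15
  8 → 9: 5/5
  9 → 10: 5/7
  10 → 11: 4/17
  10 → 12: 1/15
  11 → 12: 9/9
  12 → 13: 10/10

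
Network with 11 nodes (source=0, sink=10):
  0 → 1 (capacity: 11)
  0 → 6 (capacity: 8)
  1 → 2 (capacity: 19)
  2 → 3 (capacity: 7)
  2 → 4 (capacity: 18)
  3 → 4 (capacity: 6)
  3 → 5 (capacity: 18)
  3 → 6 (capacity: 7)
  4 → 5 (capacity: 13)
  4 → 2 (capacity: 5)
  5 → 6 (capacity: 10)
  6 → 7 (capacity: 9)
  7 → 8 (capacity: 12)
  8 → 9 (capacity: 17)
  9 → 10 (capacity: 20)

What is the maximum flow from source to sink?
Maximum flow = 9

Max flow: 9

Flow assignment:
  0 → 1: 9/11
  1 → 2: 9/19
  2 → 3: 5/7
  2 → 4: 4/18
  3 → 6: 5/7
  4 → 5: 4/13
  5 → 6: 4/10
  6 → 7: 9/9
  7 → 8: 9/12
  8 → 9: 9/17
  9 → 10: 9/20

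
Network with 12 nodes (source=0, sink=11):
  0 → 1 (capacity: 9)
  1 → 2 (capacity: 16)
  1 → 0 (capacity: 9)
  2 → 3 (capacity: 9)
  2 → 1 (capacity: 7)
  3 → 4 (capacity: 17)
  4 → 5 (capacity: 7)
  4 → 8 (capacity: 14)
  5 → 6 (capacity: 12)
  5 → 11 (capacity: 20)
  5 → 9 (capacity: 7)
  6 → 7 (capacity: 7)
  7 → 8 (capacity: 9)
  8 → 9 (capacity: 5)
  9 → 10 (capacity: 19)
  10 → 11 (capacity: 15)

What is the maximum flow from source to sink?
Maximum flow = 9

Max flow: 9

Flow assignment:
  0 → 1: 9/9
  1 → 2: 9/16
  2 → 3: 9/9
  3 → 4: 9/17
  4 → 5: 7/7
  4 → 8: 2/14
  5 → 11: 7/20
  8 → 9: 2/5
  9 → 10: 2/19
  10 → 11: 2/15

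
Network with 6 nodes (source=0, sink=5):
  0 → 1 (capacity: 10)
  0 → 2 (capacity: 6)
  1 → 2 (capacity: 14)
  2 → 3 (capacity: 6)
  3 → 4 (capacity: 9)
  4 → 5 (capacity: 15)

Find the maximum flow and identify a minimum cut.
Max flow = 6, Min cut edges: (2,3)

Maximum flow: 6
Minimum cut: (2,3)
Partition: S = [0, 1, 2], T = [3, 4, 5]

Max-flow min-cut theorem verified: both equal 6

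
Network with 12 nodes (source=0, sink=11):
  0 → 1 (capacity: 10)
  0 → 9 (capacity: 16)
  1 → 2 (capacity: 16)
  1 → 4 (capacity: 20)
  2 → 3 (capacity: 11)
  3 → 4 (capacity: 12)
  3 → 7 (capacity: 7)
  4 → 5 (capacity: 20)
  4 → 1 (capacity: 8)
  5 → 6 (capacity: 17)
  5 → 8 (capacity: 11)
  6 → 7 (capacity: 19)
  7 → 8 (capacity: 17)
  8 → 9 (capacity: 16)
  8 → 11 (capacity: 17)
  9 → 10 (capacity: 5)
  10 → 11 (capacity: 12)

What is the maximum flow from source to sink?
Maximum flow = 15

Max flow: 15

Flow assignment:
  0 → 1: 10/10
  0 → 9: 5/16
  1 → 4: 10/20
  4 → 5: 10/20
  5 → 8: 10/11
  8 → 11: 10/17
  9 → 10: 5/5
  10 → 11: 5/12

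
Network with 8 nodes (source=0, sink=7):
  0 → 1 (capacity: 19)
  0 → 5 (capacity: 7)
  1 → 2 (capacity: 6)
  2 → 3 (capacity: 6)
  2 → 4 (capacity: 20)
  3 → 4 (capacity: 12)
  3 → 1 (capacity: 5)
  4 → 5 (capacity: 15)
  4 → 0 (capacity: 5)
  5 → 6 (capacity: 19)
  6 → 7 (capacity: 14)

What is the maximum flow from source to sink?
Maximum flow = 13

Max flow: 13

Flow assignment:
  0 → 1: 6/19
  0 → 5: 7/7
  1 → 2: 6/6
  2 → 4: 6/20
  4 → 5: 6/15
  5 → 6: 13/19
  6 → 7: 13/14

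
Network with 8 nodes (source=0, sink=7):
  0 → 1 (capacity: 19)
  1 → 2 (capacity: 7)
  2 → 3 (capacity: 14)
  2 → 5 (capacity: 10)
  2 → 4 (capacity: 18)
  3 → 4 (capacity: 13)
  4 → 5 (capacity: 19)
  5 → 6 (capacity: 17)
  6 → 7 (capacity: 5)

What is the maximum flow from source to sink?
Maximum flow = 5

Max flow: 5

Flow assignment:
  0 → 1: 5/19
  1 → 2: 5/7
  2 → 5: 5/10
  5 → 6: 5/17
  6 → 7: 5/5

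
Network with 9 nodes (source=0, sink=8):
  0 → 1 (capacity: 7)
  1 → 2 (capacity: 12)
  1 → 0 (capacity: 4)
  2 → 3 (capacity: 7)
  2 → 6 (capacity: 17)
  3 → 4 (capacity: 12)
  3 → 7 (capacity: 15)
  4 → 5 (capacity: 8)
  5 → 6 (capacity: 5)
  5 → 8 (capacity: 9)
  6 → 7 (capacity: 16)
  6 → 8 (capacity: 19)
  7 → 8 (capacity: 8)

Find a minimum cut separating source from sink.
Min cut value = 7, edges: (0,1)

Min cut value: 7
Partition: S = [0], T = [1, 2, 3, 4, 5, 6, 7, 8]
Cut edges: (0,1)

By max-flow min-cut theorem, max flow = min cut = 7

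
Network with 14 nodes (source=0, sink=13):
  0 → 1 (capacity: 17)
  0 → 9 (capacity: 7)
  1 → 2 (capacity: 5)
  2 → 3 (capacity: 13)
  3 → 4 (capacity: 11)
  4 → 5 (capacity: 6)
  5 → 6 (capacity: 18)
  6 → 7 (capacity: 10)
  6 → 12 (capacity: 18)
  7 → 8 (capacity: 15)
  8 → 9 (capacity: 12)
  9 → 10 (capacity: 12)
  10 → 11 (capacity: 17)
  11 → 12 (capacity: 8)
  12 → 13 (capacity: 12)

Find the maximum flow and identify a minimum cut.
Max flow = 12, Min cut edges: (12,13)

Maximum flow: 12
Minimum cut: (12,13)
Partition: S = [0, 1, 2, 3, 4, 5, 6, 7, 8, 9, 10, 11, 12], T = [13]

Max-flow min-cut theorem verified: both equal 12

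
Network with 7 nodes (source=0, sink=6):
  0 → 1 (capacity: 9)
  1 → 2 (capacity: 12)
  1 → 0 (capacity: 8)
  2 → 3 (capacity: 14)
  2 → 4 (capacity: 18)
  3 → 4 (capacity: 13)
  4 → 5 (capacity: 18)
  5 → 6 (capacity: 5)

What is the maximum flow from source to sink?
Maximum flow = 5

Max flow: 5

Flow assignment:
  0 → 1: 5/9
  1 → 2: 5/12
  2 → 4: 5/18
  4 → 5: 5/18
  5 → 6: 5/5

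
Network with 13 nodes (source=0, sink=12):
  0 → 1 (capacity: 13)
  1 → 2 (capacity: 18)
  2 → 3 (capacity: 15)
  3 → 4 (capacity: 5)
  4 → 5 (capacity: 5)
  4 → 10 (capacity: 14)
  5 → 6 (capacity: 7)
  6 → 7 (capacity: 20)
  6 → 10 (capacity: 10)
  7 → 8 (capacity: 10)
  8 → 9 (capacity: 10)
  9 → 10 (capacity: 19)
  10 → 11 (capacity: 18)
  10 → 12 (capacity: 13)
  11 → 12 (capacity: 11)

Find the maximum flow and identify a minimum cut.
Max flow = 5, Min cut edges: (3,4)

Maximum flow: 5
Minimum cut: (3,4)
Partition: S = [0, 1, 2, 3], T = [4, 5, 6, 7, 8, 9, 10, 11, 12]

Max-flow min-cut theorem verified: both equal 5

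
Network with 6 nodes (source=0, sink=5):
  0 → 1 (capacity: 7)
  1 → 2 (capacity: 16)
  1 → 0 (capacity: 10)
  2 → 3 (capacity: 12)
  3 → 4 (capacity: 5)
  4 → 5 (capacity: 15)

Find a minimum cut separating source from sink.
Min cut value = 5, edges: (3,4)

Min cut value: 5
Partition: S = [0, 1, 2, 3], T = [4, 5]
Cut edges: (3,4)

By max-flow min-cut theorem, max flow = min cut = 5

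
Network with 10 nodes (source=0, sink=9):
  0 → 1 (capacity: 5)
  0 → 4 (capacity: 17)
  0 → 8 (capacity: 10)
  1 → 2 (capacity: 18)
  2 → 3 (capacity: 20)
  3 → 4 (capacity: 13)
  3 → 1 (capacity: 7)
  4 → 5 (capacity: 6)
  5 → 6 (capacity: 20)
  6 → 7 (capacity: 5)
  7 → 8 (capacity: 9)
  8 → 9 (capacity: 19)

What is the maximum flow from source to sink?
Maximum flow = 15

Max flow: 15

Flow assignment:
  0 → 1: 5/5
  0 → 8: 10/10
  1 → 2: 5/18
  2 → 3: 5/20
  3 → 4: 5/13
  4 → 5: 5/6
  5 → 6: 5/20
  6 → 7: 5/5
  7 → 8: 5/9
  8 → 9: 15/19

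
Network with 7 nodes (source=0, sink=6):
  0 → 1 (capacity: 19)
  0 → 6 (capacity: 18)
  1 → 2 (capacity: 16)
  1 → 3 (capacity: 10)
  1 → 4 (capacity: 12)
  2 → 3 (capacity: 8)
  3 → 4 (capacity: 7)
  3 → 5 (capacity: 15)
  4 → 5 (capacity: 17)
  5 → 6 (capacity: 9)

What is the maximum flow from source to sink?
Maximum flow = 27

Max flow: 27

Flow assignment:
  0 → 1: 9/19
  0 → 6: 18/18
  1 → 4: 9/12
  4 → 5: 9/17
  5 → 6: 9/9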